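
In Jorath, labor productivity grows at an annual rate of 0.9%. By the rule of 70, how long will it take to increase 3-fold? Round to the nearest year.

≈ 123 years

At 0.9% it doubles every 70/0.9 ≈ 77.78 years.
Reaching 3× takes log₂(3) ≈ 1.58 doublings.
1.58 × 77.78 ≈ 123 years.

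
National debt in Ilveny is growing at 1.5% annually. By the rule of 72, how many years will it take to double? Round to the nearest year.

72/1.5 ≈ 48.00, so it doubles roughly every 48 years.

roughly 48 years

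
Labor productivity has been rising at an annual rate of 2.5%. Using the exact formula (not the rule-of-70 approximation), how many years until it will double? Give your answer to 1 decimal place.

t = ln(2) / ln(1 + 0.025) = 0.6931 / 0.024693 ≈ 28.07.

28.1 years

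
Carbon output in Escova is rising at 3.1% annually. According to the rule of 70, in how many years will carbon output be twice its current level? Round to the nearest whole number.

At 3.1%, doubling takes about 70/3.1 = 22.58 years.

roughly 23 years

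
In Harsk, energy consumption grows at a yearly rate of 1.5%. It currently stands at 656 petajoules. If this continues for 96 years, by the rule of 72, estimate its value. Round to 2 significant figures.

It doubles every 72/1.5 ≈ 48.00 years, so 96 years is 2.00 doublings.
2^2.00 ≈ 4.00; 656 × 4.00 ≈ 2600 petajoules.

roughly 2600 petajoules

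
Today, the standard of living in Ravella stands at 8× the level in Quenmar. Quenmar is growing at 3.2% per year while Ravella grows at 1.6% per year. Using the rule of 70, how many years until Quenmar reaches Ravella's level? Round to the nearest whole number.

The growth-rate gap is 3.2% − 1.6% = 1.6 percentage points.
So the ratio between them halves every 70/1.6 ≈ 43.75 years.
An 8× gap closes after 3 halvings: 3 × 43.75 ≈ 131 years.

roughly 131 years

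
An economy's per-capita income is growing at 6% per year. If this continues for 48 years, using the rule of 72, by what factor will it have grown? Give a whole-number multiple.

Doubling time ≈ 72/6 = 12.00 years.
48/12.00 ≈ 4 doublings, so about 2^4 = 16×.

≈ 16 times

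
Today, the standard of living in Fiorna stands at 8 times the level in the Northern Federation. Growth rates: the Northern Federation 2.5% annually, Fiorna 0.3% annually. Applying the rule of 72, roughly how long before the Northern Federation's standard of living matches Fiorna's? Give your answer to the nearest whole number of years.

the Northern Federation gains on Fiorna at 2.5% − 0.3% = 2.2 points a year.
At that relative rate the gap halves every 72/2.2 ≈ 32.73 years.
An 8 times gap closes after 3 halvings: 3 × 32.73 ≈ 98 years.

roughly 98 years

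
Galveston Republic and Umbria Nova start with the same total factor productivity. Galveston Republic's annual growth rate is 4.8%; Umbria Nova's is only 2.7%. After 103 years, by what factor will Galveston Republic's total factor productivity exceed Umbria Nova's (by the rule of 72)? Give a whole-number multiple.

Rate gap = 4.8% − 2.7% = 2.1 points.
The ratio doubles every 72/2.1 ≈ 34.29 years.
103/34.29 ≈ 3.00 doublings → ratio ≈ 2^3.00 ≈ 8.

roughly 8 times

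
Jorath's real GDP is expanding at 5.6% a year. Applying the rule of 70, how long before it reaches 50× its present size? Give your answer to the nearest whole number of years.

around 71 years

One doubling takes 70/5.6 = 12.50 years.
50× is log₂ 50 ≈ 5.64 doublings, so ≈ 5.64 × 12.50 = 71 years.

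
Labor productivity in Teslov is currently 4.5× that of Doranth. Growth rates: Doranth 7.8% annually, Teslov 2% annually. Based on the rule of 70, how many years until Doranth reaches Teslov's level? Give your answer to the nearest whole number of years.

Doranth gains on Teslov at 7.8% − 2% = 5.8 points a year.
At that relative rate the gap halves every 70/5.8 ≈ 12.07 years.
A 4.5× gap takes log₂(4.5) ≈ 2.17 halvings to close: 2.17 × 12.07 ≈ 26 years.

around 26 years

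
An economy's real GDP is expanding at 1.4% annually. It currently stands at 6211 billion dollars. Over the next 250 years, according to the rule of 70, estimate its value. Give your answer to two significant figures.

≈ 200000 billion dollars

Doubling time ≈ 70/1.4 = 50.00 years.
250 years is 250/50.00 ≈ 5.00 doublings, a factor of 2^5.00 ≈ 32.00.
6211 × 32.00 ≈ 200000 billion dollars.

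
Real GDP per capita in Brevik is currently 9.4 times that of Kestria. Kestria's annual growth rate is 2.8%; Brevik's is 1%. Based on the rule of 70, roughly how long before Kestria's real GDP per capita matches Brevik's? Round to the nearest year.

around 126 years

What matters is the difference: 1.8 pp.
Rule of 70 on the gap: the ratio halves every 70/1.8 ≈ 38.89 years.
A 9.4 times gap takes log₂(9.4) ≈ 3.23 halvings to close: 3.23 × 38.89 ≈ 126 years.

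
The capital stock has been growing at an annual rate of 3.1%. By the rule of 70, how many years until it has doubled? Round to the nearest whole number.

Doubling time ≈ 70 / 3.1 = 22.58 years.

about 23 years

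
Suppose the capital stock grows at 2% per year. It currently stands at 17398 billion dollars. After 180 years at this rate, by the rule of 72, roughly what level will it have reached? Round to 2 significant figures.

Doubling time ≈ 72/2 = 36.00 years.
180 years is 180/36.00 ≈ 5.00 doublings, a factor of 2^5.00 ≈ 32.00.
17398 × 32.00 ≈ 560000 billion dollars.

560000 billion dollars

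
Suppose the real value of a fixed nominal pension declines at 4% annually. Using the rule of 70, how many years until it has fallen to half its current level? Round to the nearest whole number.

Halving time ≈ 70 / 4 = 17.50 → 18 years.

roughly 18 years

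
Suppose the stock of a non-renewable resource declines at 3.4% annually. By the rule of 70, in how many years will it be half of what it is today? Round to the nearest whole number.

Falling at 3.4%, it halves about every 70/3.4 = 20.59 years.

around 21 years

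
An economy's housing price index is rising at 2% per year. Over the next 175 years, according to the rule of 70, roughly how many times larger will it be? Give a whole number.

about 32 times

70/2 ≈ 35.00 years per doubling.
175 years fits 5 doublings: 2^5 = 32.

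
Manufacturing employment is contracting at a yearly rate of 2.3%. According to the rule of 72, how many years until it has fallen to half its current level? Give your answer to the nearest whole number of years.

about 31 years

Falling at 2.3%, it halves about every 72/2.3 = 31.30 years.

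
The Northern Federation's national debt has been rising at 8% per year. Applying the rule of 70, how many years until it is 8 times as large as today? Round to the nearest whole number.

26 years

Doubling time ≈ 70/8 = 8.75 years.
Getting to 8× needs 3 doublings: 3 × 8.75 ≈ 26 years.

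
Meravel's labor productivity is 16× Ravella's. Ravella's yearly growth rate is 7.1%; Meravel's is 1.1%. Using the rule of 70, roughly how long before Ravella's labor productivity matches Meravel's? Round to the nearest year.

Ravella gains on Meravel at 7.1% − 1.1% = 6 points a year.
At that relative rate the gap halves every 70/6 ≈ 11.67 years.
A 16× gap closes after 4 halvings: 4 × 11.67 ≈ 47 years.

approximately 47 years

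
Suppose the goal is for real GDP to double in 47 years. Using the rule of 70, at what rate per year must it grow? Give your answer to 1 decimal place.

70 / 47 ≈ 1.49, so about 1.5% per year.

≈ 1.5% per year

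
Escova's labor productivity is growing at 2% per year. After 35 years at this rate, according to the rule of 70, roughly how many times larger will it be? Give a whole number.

At 2% one doubling takes ≈ 35.00 years; 35 years is 1 of them, so ×2.

roughly 2 times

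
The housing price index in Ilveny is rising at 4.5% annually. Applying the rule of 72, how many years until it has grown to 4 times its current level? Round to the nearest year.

about 32 years

One doubling takes 72/4.5 = 16.00 years.
4 = 2^2, so 2 doublings → 32 years.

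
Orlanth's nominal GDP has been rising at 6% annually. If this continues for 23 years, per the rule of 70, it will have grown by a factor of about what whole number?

70/6 ≈ 11.67 years per doubling.
23 years fits 2 doublings: 2^2 = 4.

4 times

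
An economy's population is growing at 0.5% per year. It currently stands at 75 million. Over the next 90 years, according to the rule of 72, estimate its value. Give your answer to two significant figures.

Doubling time ≈ 72/0.5 = 144.00 years.
90 years is 90/144.00 ≈ 0.63 doublings, a factor of 2^0.63 ≈ 1.55.
75 × 1.55 ≈ 120 million.

120 million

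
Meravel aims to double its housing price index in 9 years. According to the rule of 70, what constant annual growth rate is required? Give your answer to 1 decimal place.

approximately 7.8%

70 / 9 ≈ 7.78, so about 7.8% a year.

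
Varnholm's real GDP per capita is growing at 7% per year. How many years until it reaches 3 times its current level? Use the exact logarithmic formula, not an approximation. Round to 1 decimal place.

t = ln(3) / ln(1 + 0.07) = 1.0986 / 0.067659 ≈ 16.24.

16.2 years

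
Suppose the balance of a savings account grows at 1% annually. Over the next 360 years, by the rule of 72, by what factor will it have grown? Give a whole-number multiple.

Doubling time ≈ 72/1 = 72.00 years.
360/72.00 ≈ 5 doublings, so about 2^5 = 32×.

≈ 32 times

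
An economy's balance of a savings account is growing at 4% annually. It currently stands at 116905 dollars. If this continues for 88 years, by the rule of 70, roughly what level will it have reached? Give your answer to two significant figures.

It doubles every 70/4 ≈ 17.50 years, so 88 years is 5.03 doublings.
2^5.03 ≈ 32.67; 116905 × 32.67 ≈ 3800000 dollars.

≈ 3800000 dollars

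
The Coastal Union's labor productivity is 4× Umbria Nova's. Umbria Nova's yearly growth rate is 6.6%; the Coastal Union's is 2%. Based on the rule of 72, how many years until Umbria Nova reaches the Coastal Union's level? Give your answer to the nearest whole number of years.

What matters is the difference: 4.6 pp.
Rule of 72 on the gap: the ratio halves every 72/4.6 ≈ 15.65 years.
A 4× gap closes after 2 halvings: 2 × 15.65 ≈ 31 years.

≈ 31 years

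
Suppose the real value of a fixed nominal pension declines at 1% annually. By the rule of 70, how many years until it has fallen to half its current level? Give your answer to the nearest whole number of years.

Falling at 1%, it halves about every 70/1 = 70.00 years.

around 70 years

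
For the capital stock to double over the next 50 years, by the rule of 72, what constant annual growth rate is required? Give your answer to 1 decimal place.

≈ 1.4%

72 / 50 ≈ 1.44, so about 1.4% a year.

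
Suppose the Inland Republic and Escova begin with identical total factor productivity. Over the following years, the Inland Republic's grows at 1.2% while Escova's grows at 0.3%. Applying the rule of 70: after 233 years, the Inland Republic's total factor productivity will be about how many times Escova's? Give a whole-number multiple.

the Inland Republic pulls ahead at 0.9 pp per year, so the ratio doubles every 70/0.9 ≈ 77.78 years.
In 233 years that's 3.00 doublings: 2^3.00 ≈ 8.

approximately 8 times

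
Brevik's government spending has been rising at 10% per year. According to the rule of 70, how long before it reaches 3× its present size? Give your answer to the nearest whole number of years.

One doubling takes 70/10 = 7.00 years.
3× is log₂ 3 ≈ 1.58 doublings, so ≈ 1.58 × 7.00 = 11 years.

around 11 years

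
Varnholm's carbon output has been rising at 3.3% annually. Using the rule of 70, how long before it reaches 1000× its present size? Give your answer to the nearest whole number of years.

Doubling time ≈ 70/3.3 = 21.21 years.
1000× is log₂ 1000 ≈ 9.97 doublings, so ≈ 9.97 × 21.21 = 211 years.

approximately 211 years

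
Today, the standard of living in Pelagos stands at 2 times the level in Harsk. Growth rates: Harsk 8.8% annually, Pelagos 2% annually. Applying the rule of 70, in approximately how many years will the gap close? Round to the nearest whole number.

What matters is the difference: 6.8 pp.
Rule of 70 on the gap: the ratio halves every 70/6.8 ≈ 10.29 years.
A 2 times gap closes after 1 halving: 1 × 10.29 ≈ 10 years.

around 10 years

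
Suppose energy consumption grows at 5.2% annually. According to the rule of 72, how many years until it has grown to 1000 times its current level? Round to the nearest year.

One doubling takes 72/5.2 = 13.85 years.
1000× is log₂ 1000 ≈ 9.97 doublings, so ≈ 9.97 × 13.85 = 138 years.

about 138 years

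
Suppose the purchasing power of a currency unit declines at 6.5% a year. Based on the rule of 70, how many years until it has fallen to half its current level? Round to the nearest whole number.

The rule works in reverse for decay: 70/6.5 ≈ 10.77 years to halve.

approximately 11 years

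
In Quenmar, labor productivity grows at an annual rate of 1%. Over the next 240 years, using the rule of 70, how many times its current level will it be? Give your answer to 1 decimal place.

about 10.8 times

Doubles every ≈ 70.00 years (70/1).
240 years is 3.43 doublings; 2^3.43 ≈ 10.8×.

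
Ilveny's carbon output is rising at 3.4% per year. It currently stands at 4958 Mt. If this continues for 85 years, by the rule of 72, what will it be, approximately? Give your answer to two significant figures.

approximately 80000 Mt

It doubles every 72/3.4 ≈ 21.18 years, so 85 years is 4.01 doublings.
2^4.01 ≈ 16.11; 4958 × 16.11 ≈ 80000 Mt.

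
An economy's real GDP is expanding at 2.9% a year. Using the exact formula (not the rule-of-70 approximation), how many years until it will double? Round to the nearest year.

t = ln(2) / ln(1 + 0.029) = 0.6931 / 0.028587 ≈ 24.25.
≈ 24 years.

24 years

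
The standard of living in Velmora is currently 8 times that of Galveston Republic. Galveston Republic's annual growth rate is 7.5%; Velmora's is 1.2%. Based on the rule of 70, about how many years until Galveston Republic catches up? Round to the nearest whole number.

approximately 33 years

What matters is the difference: 6.3 pp.
Rule of 70 on the gap: the ratio halves every 70/6.3 ≈ 11.11 years.
An 8 times gap closes after 3 halvings: 3 × 11.11 ≈ 33 years.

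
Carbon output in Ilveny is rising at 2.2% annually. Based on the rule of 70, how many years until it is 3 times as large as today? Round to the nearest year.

One doubling takes 70/2.2 = 31.82 years.
3× is log₂ 3 ≈ 1.58 doublings, so ≈ 1.58 × 31.82 = 50 years.

roughly 50 years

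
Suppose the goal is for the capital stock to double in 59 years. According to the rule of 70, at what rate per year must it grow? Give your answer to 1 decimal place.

70 / 59 ≈ 1.19, so about 1.2% per year.

approximately 1.2% per year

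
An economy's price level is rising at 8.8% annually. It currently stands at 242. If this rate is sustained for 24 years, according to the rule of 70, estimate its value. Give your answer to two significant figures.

It doubles every 70/8.8 ≈ 7.95 years, so 24 years is 3.02 doublings.
2^3.02 ≈ 8.11; 242 × 8.11 ≈ 2000.

approximately 2000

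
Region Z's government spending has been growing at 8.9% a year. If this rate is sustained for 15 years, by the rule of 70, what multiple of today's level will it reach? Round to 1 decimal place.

Doubles every ≈ 7.87 years (70/8.9).
15 years is 1.91 doublings; 2^1.91 ≈ 3.8×.

roughly 3.8 times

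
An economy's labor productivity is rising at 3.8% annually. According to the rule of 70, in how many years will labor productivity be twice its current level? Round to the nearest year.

about 18 years

Doubling time ≈ 70 / 3.8 = 18.42 years.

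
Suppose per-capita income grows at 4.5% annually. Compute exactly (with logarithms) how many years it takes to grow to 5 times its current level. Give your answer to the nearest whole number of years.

t = ln(5) / ln(1 + 0.045) = 1.6094 / 0.044017 ≈ 36.56.
≈ 37 years.

37 years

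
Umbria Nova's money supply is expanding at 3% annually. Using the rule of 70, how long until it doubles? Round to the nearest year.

approximately 23 years

Doubling time ≈ 70 / 3 = 23.33 years.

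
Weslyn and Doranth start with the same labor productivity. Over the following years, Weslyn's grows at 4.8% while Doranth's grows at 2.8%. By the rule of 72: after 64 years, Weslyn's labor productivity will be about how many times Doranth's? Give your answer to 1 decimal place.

≈ 3.4 times

Weslyn pulls ahead at 2 pp per year, so the ratio doubles every 72/2 ≈ 36.00 years.
In 64 years that's 1.78 doublings: 2^1.78 ≈ 3.4.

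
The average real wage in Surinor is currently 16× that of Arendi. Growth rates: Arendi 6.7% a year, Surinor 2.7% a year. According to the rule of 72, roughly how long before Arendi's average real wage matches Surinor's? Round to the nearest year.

about 72 years

What matters is the difference: 4 pp.
Rule of 72 on the gap: the ratio halves every 72/4 ≈ 18.00 years.
A 16× gap closes after 4 halvings: 4 × 18.00 ≈ 72 years.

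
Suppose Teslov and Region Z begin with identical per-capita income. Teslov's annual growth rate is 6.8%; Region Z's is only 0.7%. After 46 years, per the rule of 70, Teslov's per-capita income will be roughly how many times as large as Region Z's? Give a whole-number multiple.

16 times

Rate gap = 6.8% − 0.7% = 6.1 points.
The ratio doubles every 70/6.1 ≈ 11.48 years.
46/11.48 ≈ 4.01 doublings → ratio ≈ 2^4.01 ≈ 16.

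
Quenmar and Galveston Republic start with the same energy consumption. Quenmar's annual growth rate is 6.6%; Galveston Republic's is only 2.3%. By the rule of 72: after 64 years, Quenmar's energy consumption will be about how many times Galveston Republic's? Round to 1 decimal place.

roughly 14.1 times

Rate gap = 6.6% − 2.3% = 4.3 points.
The ratio doubles every 72/4.3 ≈ 16.74 years.
64/16.74 ≈ 3.82 doublings → ratio ≈ 2^3.82 ≈ 14.1.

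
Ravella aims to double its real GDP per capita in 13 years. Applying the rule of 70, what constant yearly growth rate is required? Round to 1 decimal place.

roughly 5.4%

70 / 13 ≈ 5.38, so about 5.4% per year.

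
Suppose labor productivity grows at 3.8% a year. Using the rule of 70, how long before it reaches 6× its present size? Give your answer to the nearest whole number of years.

Doubling time ≈ 70/3.8 = 18.42 years.
Reaching 6× takes log₂(6) ≈ 2.58 doublings.
2.58 × 18.42 ≈ 48 years.

≈ 48 years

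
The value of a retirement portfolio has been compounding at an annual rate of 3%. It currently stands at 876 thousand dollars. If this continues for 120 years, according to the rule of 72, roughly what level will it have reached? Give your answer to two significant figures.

Doubling time ≈ 72/3 = 24.00 years.
120 years is 120/24.00 ≈ 5.00 doublings, a factor of 2^5.00 ≈ 32.00.
876 × 32.00 ≈ 28000 thousand dollars.

roughly 28000 thousand dollars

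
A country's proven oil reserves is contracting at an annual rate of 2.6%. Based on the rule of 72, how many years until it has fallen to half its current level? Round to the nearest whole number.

The rule works in reverse for decay: 72/2.6 ≈ 27.69 years to halve.

approximately 28 years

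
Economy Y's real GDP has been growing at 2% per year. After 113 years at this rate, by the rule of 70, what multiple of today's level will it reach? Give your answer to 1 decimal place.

Doubling time ≈ 70/2 = 35.00 years.
113 years / 35.00 ≈ 3.23 doublings → factor 2^3.23 ≈ 9.4.

≈ 9.4 times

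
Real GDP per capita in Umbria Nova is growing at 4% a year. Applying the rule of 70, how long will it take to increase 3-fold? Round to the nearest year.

about 28 years

One doubling takes 70/4 = 17.50 years.
Reaching 3× takes log₂(3) ≈ 1.58 doublings.
1.58 × 17.50 ≈ 28 years.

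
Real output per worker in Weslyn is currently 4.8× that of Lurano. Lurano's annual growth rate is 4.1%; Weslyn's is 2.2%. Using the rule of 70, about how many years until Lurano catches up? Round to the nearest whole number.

The growth-rate gap is 4.1% − 2.2% = 1.9 percentage points.
So the ratio between them halves every 70/1.9 ≈ 36.84 years.
A 4.8× gap takes log₂(4.8) ≈ 2.26 halvings to close: 2.26 × 36.84 ≈ 83 years.

83 years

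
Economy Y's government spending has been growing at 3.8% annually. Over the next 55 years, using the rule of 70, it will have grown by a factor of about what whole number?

70/3.8 ≈ 18.42 years per doubling.
55 years fits 3 doublings: 2^3 = 8.

8 times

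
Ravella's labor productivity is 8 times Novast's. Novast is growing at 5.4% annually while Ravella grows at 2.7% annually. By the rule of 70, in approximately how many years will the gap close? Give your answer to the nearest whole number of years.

approximately 78 years

What matters is the difference: 2.7 pp.
Rule of 70 on the gap: the ratio halves every 70/2.7 ≈ 25.93 years.
An 8 times gap closes after 3 halvings: 3 × 25.93 ≈ 78 years.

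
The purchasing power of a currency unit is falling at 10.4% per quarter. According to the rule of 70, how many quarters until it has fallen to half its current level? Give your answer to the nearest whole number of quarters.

roughly 7 quarters

The rule works in reverse for decay: 70/10.4 ≈ 6.73 quarters to halve.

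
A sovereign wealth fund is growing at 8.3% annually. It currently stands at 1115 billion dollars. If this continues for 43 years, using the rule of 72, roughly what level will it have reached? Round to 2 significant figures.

about 35000 billion dollars

It doubles every 72/8.3 ≈ 8.67 years, so 43 years is 4.96 doublings.
2^4.96 ≈ 31.12; 1115 × 31.12 ≈ 35000 billion dollars.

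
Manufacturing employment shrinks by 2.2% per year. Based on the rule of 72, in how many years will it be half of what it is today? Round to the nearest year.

about 33 years

Falling at 2.2%, it halves about every 72/2.2 = 32.73 years.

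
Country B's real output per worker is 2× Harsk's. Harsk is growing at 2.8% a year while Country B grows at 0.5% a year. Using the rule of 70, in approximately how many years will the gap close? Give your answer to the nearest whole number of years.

Harsk gains on Country B at 2.8% − 0.5% = 2.3 points a year.
At that relative rate the gap halves every 70/2.3 ≈ 30.43 years.
A 2× gap closes after 1 halving: 1 × 30.43 ≈ 30 years.

around 30 years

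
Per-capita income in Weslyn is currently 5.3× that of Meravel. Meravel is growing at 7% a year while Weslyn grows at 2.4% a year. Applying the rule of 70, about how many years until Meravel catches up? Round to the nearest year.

The growth-rate gap is 7% − 2.4% = 4.6 percentage points.
So the ratio between them halves every 70/4.6 ≈ 15.22 years.
A 5.3× gap takes log₂(5.3) ≈ 2.41 halvings to close: 2.41 × 15.22 ≈ 37 years.

about 37 years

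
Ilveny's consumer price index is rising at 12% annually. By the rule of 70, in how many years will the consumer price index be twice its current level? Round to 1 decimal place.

about 5.8 years

Doubling time ≈ 70 / 12 = 5.83 years.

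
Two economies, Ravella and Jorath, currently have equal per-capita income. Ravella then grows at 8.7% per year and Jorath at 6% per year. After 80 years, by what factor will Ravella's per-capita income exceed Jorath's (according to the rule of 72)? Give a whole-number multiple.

Rate gap = 8.7% − 6% = 2.7 points.
The ratio doubles every 72/2.7 ≈ 26.67 years.
80/26.67 ≈ 3.00 doublings → ratio ≈ 2^3.00 ≈ 8.

roughly 8 times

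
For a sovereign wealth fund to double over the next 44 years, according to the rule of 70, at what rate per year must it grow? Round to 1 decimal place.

70 / 44 ≈ 1.59, so about 1.6% per year.

1.6% per year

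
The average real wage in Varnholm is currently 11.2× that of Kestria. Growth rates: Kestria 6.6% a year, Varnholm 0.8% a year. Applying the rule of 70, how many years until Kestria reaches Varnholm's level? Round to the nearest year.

What matters is the difference: 5.8 pp.
Rule of 70 on the gap: the ratio halves every 70/5.8 ≈ 12.07 years.
An 11.2× gap takes log₂(11.2) ≈ 3.49 halvings to close: 3.49 × 12.07 ≈ 42 years.

around 42 years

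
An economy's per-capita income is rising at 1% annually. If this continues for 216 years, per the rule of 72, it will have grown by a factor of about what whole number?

72/1 ≈ 72.00 years per doubling.
216 years fits 3 doublings: 2^3 = 8.

≈ 8 times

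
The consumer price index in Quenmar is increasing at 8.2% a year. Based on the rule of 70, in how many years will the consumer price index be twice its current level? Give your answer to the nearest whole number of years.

approximately 9 years

70/8.2 ≈ 8.54, so it doubles roughly every 9 years.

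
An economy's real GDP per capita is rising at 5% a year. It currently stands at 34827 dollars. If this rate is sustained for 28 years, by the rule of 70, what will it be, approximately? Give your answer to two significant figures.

Doubling time ≈ 70/5 = 14.00 years.
28 years is 28/14.00 ≈ 2.00 doublings, a factor of 2^2.00 ≈ 4.00.
34827 × 4.00 ≈ 140000 dollars.

around 140000 dollars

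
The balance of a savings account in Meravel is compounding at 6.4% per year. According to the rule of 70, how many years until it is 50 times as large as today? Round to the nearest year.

At 6.4% it doubles every 70/6.4 ≈ 10.94 years.
Reaching 50× takes log₂(50) ≈ 5.64 doublings.
5.64 × 10.94 ≈ 62 years.

about 62 years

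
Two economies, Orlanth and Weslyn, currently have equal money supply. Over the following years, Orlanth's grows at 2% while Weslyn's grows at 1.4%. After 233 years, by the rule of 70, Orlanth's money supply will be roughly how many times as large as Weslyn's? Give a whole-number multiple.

approximately 4 times

Only the 0.6-point difference matters.
70/0.6 ≈ 116.67 years per doubling of the ratio; 233 years gives 2.00 doublings, so ≈ 4×.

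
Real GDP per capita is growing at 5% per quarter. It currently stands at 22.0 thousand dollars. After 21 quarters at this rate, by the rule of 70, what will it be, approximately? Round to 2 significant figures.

roughly 62 thousand dollars

It doubles every 70/5 ≈ 14.00 quarters, so 21 quarters is 1.50 doublings.
2^1.50 ≈ 2.83; 22.0 × 2.83 ≈ 62 thousand dollars.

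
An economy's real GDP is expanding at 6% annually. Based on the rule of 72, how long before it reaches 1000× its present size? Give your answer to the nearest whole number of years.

about 120 years

At 6% it doubles every 72/6 ≈ 12.00 years.
1000× is log₂ 1000 ≈ 9.97 doublings, so ≈ 9.97 × 12.00 = 120 years.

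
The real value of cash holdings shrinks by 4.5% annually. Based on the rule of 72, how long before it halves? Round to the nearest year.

Falling at 4.5%, it halves about every 72/4.5 = 16.00 years.

around 16 years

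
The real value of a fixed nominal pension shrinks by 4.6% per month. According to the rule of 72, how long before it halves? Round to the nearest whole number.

Halving time ≈ 72 / 4.6 = 15.65 → 16 months.

around 16 months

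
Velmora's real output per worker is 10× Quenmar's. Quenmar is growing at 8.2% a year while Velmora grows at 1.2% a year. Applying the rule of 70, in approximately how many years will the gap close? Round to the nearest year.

approximately 33 years

What matters is the difference: 7 pp.
Rule of 70 on the gap: the ratio halves every 70/7 ≈ 10.00 years.
A 10× gap takes log₂(10) ≈ 3.32 halvings to close: 3.32 × 10.00 ≈ 33 years.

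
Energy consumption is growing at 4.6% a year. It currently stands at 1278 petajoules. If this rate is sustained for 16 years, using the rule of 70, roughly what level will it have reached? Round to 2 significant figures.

≈ 2600 petajoules

It doubles every 70/4.6 ≈ 15.22 years, so 16 years is 1.05 doublings.
2^1.05 ≈ 2.07; 1278 × 2.07 ≈ 2600 petajoules.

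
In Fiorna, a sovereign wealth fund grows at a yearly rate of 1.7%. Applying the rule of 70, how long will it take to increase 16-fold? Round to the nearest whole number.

165 years

Doubling time ≈ 70/1.7 = 41.18 years.
16× is 4 doublings, so 4 × 41.18 ≈ 165 years.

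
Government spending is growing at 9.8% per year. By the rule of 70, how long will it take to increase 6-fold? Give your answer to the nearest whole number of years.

Doubling time ≈ 70/9.8 = 7.14 years.
Reaching 6× takes log₂(6) ≈ 2.58 doublings.
2.58 × 7.14 ≈ 18 years.

about 18 years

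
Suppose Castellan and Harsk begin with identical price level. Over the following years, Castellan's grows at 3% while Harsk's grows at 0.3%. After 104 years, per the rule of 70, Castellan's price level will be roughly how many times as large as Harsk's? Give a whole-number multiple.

Rate gap = 3% − 0.3% = 2.7 points.
The ratio doubles every 70/2.7 ≈ 25.93 years.
104/25.93 ≈ 4.01 doublings → ratio ≈ 2^4.01 ≈ 16.

≈ 16 times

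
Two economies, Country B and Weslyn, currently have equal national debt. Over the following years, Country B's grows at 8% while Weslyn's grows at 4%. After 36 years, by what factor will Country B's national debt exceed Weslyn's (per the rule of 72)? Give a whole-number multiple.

about 4 times

Country B pulls ahead at 4 pp per year, so the ratio doubles every 72/4 ≈ 18.00 years.
In 36 years that's 2.00 doublings: 2^2.00 ≈ 4.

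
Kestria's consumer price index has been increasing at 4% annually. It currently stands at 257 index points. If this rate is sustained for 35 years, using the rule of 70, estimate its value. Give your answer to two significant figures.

approximately 1000 index points

It doubles every 70/4 ≈ 17.50 years, so 35 years is 2.00 doublings.
2^2.00 ≈ 4.00; 257 × 4.00 ≈ 1000 index points.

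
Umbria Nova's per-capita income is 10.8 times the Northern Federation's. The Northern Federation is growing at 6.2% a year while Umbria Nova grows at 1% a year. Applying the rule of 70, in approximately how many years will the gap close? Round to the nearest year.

What matters is the difference: 5.2 pp.
Rule of 70 on the gap: the ratio halves every 70/5.2 ≈ 13.46 years.
A 10.8 times gap takes log₂(10.8) ≈ 3.43 halvings to close: 3.43 × 13.46 ≈ 46 years.

around 46 years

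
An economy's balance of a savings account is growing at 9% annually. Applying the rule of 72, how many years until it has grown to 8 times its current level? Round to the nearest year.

At 9% it doubles every 72/9 ≈ 8.00 years.
Getting to 8× needs 3 doublings: 3 × 8.00 ≈ 24 years.

approximately 24 years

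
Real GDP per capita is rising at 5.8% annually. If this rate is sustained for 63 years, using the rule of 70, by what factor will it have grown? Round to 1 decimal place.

Doubles every ≈ 12.07 years (70/5.8).
63 years is 5.22 doublings; 2^5.22 ≈ 37.3×.

roughly 37.3 times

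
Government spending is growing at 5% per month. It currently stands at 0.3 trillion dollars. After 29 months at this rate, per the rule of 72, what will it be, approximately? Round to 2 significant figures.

about 1.2 trillion dollars

Doubling time ≈ 72/5 = 14.40 months.
29 months is 29/14.40 ≈ 2.01 doublings, a factor of 2^2.01 ≈ 4.03.
0.3 × 4.03 ≈ 1.2 trillion dollars.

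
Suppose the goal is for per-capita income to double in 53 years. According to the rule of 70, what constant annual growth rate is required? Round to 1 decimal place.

70 / 53 ≈ 1.32, so about 1.3% a year.

approximately 1.3% a year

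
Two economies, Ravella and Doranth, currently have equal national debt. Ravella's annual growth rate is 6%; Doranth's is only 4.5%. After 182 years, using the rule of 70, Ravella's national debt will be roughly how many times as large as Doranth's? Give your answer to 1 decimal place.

Ravella pulls ahead at 1.5 pp per year, so the ratio doubles every 70/1.5 ≈ 46.67 years.
In 182 years that's 3.90 doublings: 2^3.90 ≈ 14.9.

roughly 14.9 times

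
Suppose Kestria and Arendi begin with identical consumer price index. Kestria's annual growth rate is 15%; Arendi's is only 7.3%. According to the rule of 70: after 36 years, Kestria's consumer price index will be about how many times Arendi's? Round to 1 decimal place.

Kestria pulls ahead at 7.7 pp per year, so the ratio doubles every 70/7.7 ≈ 9.09 years.
In 36 years that's 3.96 doublings: 2^3.96 ≈ 15.6.

roughly 15.6 times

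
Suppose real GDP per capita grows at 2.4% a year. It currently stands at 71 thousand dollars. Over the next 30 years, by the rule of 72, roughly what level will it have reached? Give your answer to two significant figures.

It doubles every 72/2.4 ≈ 30.00 years, so 30 years is 1.00 doublings.
2^1.00 ≈ 2.00; 71 × 2.00 ≈ 140 thousand dollars.

about 140 thousand dollars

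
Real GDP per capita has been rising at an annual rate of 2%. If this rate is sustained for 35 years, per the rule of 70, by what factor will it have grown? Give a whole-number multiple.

roughly 2 times

70/2 ≈ 35.00 years per doubling.
35 years fits 1 doubling: 2^1 = 2.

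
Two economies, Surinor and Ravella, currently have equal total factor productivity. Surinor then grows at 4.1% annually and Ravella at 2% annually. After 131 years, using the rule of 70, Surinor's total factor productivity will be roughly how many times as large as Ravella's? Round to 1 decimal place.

Surinor pulls ahead at 2.1 pp per year, so the ratio doubles every 70/2.1 ≈ 33.33 years.
In 131 years that's 3.93 doublings: 2^3.93 ≈ 15.2.

about 15.2 times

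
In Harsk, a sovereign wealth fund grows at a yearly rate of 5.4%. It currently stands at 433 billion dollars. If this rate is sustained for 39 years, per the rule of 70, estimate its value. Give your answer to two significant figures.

Doubling time ≈ 70/5.4 = 12.96 years.
39 years is 39/12.96 ≈ 3.01 doublings, a factor of 2^3.01 ≈ 8.06.
433 × 8.06 ≈ 3500 billion dollars.

around 3500 billion dollars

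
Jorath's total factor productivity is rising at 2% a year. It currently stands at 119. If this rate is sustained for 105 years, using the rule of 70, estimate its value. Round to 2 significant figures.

It doubles every 70/2 ≈ 35.00 years, so 105 years is 3.00 doublings.
2^3.00 ≈ 8.00; 119 × 8.00 ≈ 950.

around 950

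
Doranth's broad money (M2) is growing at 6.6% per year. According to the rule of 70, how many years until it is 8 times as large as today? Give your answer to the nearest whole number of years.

approximately 32 years

One doubling takes 70/6.6 = 10.61 years.
Getting to 8× needs 3 doublings: 3 × 10.61 ≈ 32 years.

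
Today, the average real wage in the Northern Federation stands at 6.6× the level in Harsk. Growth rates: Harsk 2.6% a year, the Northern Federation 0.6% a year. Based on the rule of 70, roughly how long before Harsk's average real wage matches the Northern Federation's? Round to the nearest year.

approximately 95 years

What matters is the difference: 2 pp.
Rule of 70 on the gap: the ratio halves every 70/2 ≈ 35.00 years.
A 6.6× gap takes log₂(6.6) ≈ 2.72 halvings to close: 2.72 × 35.00 ≈ 95 years.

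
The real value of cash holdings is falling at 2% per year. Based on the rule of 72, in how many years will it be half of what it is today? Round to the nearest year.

Halving time ≈ 72 / 2 = 36.00 → 36 years.

36 years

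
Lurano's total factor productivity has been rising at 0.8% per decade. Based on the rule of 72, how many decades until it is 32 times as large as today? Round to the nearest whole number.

One doubling takes 72/0.8 = 90.00 decades.
32× is 5 doublings, so 5 × 90.00 ≈ 450 decades.

around 450 decades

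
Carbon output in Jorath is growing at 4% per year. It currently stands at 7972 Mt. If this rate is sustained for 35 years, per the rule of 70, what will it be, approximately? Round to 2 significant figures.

Doubling time ≈ 70/4 = 17.50 years.
35 years is 35/17.50 ≈ 2.00 doublings, a factor of 2^2.00 ≈ 4.00.
7972 × 4.00 ≈ 32000 Mt.

32000 Mt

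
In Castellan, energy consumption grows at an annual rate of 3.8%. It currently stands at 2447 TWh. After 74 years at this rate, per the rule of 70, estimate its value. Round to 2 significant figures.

It doubles every 70/3.8 ≈ 18.42 years, so 74 years is 4.02 doublings.
2^4.02 ≈ 16.22; 2447 × 16.22 ≈ 40000 TWh.

around 40000 TWh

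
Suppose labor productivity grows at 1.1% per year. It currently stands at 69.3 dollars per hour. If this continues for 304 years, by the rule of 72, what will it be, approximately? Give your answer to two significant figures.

It doubles every 72/1.1 ≈ 65.45 years, so 304 years is 4.64 doublings.
2^4.64 ≈ 24.93; 69.3 × 24.93 ≈ 1700 dollars per hour.

roughly 1700 dollars per hour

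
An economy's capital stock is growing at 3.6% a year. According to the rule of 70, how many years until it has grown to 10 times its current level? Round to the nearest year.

about 65 years

One doubling takes 70/3.6 = 19.44 years.
Reaching 10× takes log₂(10) ≈ 3.32 doublings.
3.32 × 19.44 ≈ 65 years.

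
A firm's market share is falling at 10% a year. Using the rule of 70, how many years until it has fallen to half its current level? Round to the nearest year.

Halving time ≈ 70 / 10 = 7.00 → 7 years.

roughly 7 years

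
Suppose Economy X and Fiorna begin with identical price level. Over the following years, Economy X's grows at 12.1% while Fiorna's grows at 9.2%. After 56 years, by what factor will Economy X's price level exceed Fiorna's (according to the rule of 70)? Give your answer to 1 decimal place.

Only the 2.9-point difference matters.
70/2.9 ≈ 24.14 years per doubling of the ratio; 56 years gives 2.32 doublings, so ≈ 5.0×.

about 5.0 times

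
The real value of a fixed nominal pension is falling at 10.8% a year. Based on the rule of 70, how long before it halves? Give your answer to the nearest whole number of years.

Falling at 10.8%, it halves about every 70/10.8 = 6.48 years.

6 years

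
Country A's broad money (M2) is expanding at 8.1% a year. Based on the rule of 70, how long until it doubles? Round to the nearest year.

about 9 years

At 8.1%, doubling takes about 70/8.1 = 8.64 years.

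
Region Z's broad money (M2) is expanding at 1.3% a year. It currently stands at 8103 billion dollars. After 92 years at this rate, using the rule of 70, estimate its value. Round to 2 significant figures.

about 26000 billion dollars

Doubling time ≈ 70/1.3 = 53.85 years.
92 years is 92/53.85 ≈ 1.71 doublings, a factor of 2^1.71 ≈ 3.27.
8103 × 3.27 ≈ 26000 billion dollars.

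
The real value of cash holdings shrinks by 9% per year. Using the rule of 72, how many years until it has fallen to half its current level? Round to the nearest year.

The rule works in reverse for decay: 72/9 ≈ 8.00 years to halve.

≈ 8 years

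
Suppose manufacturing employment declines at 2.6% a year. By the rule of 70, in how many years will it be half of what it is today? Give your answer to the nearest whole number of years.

Halving time ≈ 70 / 2.6 = 26.92 → 27 years.

about 27 years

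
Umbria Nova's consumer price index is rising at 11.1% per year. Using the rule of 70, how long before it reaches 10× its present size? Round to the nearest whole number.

roughly 21 years

One doubling takes 70/11.1 = 6.31 years.
10× is log₂ 10 ≈ 3.32 doublings, so ≈ 3.32 × 6.31 = 21 years.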